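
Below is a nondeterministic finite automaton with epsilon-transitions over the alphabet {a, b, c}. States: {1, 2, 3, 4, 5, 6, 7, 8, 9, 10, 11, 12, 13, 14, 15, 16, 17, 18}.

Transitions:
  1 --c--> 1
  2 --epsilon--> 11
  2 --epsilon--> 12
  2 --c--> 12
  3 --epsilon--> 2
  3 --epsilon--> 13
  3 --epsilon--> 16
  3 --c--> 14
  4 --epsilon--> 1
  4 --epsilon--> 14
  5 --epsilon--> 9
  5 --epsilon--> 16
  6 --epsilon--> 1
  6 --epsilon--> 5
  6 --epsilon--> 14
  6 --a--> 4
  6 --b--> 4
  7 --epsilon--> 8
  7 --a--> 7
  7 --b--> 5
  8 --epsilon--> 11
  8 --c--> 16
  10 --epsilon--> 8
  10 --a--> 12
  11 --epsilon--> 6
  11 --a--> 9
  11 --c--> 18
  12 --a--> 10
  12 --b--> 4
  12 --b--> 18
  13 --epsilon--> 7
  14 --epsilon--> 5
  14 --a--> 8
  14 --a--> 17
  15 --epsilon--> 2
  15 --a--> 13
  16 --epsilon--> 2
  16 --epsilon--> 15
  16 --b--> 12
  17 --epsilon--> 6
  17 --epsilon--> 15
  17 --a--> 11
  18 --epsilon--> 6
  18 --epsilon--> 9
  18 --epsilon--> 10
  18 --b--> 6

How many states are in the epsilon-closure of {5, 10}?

Start with {5, 10}.
From 5 via epsilon: add 9, 16.
From 10 via epsilon: add 8.
From 8 via epsilon: add 11.
From 16 via epsilon: add 2, 15.
From 2 via epsilon: add 12.
From 11 via epsilon: add 6.
From 6 via epsilon: add 1, 14.
epsilon-closure = {1, 2, 5, 6, 8, 9, 10, 11, 12, 14, 15, 16}, which has 12 states.

12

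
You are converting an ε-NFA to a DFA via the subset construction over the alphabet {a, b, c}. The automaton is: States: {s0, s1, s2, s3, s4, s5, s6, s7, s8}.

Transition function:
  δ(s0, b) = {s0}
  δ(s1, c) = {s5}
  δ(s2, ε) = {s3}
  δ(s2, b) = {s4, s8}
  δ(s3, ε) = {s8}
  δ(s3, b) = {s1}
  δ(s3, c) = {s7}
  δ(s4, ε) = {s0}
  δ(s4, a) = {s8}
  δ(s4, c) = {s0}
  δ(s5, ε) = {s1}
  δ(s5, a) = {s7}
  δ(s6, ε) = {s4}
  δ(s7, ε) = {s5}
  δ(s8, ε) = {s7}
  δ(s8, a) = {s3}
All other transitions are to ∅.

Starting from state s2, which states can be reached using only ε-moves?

{s1, s2, s3, s5, s7, s8}

Start with {s2}.
From s2 via ε: add s3.
From s3 via ε: add s8.
From s8 via ε: add s7.
From s7 via ε: add s5.
From s5 via ε: add s1.
No new states can be added; the closed set is {s1, s2, s3, s5, s7, s8}.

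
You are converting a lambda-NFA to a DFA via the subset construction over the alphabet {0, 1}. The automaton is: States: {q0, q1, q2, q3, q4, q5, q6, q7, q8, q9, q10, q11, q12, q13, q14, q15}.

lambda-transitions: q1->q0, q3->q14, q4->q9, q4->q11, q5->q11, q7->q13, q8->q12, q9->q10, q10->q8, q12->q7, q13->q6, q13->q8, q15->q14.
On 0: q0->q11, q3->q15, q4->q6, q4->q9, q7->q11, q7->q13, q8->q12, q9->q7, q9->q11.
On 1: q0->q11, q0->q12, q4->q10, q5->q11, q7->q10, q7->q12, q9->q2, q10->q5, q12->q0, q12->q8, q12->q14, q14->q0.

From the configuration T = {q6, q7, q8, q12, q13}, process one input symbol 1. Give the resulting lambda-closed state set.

q7 on 1 → {q10, q12}.
q12 on 1 → {q0, q8, q14}.
No 1-transition from q6, q8, q13.
Union after reading 1: {q0, q8, q10, q12, q14}.
Now take the lambda-closure:
From q12 via lambda: add q7.
From q7 via lambda: add q13.
From q13 via lambda: add q6.
No new states can be added; the closed set is {q0, q6, q7, q8, q10, q12, q13, q14}.

{q0, q6, q7, q8, q10, q12, q13, q14}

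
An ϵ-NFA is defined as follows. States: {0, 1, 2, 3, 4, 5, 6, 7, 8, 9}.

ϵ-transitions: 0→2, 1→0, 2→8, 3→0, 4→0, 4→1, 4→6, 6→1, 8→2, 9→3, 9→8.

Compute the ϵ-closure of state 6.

{0, 1, 2, 6, 8}

Start with {6}.
From 6 via ϵ: add 1.
From 1 via ϵ: add 0.
From 0 via ϵ: add 2.
From 2 via ϵ: add 8.
No new states can be added; the closed set is {0, 1, 2, 6, 8}.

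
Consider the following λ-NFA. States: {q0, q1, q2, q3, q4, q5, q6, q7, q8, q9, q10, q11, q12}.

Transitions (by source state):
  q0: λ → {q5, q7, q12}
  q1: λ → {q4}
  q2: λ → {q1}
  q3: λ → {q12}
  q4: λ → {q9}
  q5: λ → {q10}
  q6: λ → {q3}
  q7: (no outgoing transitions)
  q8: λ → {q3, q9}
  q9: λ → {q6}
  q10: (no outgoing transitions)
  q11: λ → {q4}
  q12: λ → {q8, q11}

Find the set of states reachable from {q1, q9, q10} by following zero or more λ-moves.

Start with {q1, q9, q10}.
From q1 via λ: add q4.
From q9 via λ: add q6.
From q6 via λ: add q3.
From q3 via λ: add q12.
From q12 via λ: add q8, q11.
No new states can be added; the closed set is {q1, q3, q4, q6, q8, q9, q10, q11, q12}.

{q1, q3, q4, q6, q8, q9, q10, q11, q12}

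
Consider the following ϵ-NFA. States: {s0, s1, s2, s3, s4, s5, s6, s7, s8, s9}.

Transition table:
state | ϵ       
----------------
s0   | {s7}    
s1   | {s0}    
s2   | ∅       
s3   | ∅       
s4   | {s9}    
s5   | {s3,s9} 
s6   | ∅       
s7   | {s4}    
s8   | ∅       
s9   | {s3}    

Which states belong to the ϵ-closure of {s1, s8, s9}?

{s0, s1, s3, s4, s7, s8, s9}

Start with {s1, s8, s9}.
From s1 via ϵ: add s0.
From s9 via ϵ: add s3.
From s0 via ϵ: add s7.
From s7 via ϵ: add s4.
No new states can be added; the closed set is {s0, s1, s3, s4, s7, s8, s9}.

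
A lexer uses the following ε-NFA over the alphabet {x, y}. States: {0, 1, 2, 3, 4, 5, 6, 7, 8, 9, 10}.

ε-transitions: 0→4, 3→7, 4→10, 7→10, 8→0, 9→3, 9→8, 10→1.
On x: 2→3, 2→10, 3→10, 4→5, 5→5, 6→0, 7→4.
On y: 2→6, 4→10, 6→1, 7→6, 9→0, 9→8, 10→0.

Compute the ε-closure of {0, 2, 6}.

{0, 1, 2, 4, 6, 10}

Start with {0, 2, 6}.
From 0 via ε: add 4.
From 4 via ε: add 10.
From 10 via ε: add 1.
No new states can be added; the closed set is {0, 1, 2, 4, 6, 10}.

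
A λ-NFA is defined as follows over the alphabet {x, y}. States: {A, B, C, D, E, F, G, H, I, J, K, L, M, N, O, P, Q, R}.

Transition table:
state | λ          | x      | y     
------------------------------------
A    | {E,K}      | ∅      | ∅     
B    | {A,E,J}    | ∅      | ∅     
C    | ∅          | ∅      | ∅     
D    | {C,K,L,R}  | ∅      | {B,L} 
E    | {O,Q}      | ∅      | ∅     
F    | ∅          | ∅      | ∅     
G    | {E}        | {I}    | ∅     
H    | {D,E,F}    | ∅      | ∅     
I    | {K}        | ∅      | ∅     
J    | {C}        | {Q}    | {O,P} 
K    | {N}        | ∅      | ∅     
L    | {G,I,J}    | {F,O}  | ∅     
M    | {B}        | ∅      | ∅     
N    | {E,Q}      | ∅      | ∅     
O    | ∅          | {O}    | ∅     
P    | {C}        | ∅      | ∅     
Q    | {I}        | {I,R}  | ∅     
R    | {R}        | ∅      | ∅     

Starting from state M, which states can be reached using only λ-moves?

{A, B, C, E, I, J, K, M, N, O, Q}

Start with {M}.
From M via λ: add B.
From B via λ: add A, E, J.
From A via λ: add K.
From E via λ: add O, Q.
From J via λ: add C.
From K via λ: add N.
From Q via λ: add I.
No new states can be added; the closed set is {A, B, C, E, I, J, K, M, N, O, Q}.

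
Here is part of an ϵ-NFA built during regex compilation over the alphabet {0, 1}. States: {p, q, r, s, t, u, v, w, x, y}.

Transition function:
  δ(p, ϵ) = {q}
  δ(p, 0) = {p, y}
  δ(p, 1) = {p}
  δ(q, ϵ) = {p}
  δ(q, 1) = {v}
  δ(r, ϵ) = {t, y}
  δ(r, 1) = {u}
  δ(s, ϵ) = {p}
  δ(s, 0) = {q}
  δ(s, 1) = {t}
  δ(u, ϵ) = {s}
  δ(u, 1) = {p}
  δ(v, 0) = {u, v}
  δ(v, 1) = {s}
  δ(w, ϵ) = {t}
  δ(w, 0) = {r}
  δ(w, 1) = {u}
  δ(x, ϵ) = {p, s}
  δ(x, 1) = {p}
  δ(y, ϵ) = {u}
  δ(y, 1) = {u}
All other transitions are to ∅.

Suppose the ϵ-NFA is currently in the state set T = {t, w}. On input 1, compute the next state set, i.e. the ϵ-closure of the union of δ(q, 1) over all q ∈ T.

{p, q, s, u}

w on 1 → {u}.
No 1-transition from t.
Union after reading 1: {u}.
Now take the ϵ-closure:
From u via ϵ: add s.
From s via ϵ: add p.
From p via ϵ: add q.
No new states can be added; the closed set is {p, q, s, u}.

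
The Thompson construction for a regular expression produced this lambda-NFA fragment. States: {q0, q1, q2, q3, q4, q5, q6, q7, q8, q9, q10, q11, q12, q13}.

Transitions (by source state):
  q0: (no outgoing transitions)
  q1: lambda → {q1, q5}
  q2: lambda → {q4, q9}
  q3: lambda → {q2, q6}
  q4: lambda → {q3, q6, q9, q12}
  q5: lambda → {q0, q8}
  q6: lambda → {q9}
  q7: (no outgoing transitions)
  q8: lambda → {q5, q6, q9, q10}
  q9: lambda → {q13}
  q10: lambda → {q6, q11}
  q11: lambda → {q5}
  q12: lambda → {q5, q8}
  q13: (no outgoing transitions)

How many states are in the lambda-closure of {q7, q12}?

10

Start with {q7, q12}.
From q12 via lambda: add q5, q8.
From q5 via lambda: add q0.
From q8 via lambda: add q6, q9, q10.
From q9 via lambda: add q13.
From q10 via lambda: add q11.
lambda-closure = {q0, q5, q6, q7, q8, q9, q10, q11, q12, q13}, which has 10 states.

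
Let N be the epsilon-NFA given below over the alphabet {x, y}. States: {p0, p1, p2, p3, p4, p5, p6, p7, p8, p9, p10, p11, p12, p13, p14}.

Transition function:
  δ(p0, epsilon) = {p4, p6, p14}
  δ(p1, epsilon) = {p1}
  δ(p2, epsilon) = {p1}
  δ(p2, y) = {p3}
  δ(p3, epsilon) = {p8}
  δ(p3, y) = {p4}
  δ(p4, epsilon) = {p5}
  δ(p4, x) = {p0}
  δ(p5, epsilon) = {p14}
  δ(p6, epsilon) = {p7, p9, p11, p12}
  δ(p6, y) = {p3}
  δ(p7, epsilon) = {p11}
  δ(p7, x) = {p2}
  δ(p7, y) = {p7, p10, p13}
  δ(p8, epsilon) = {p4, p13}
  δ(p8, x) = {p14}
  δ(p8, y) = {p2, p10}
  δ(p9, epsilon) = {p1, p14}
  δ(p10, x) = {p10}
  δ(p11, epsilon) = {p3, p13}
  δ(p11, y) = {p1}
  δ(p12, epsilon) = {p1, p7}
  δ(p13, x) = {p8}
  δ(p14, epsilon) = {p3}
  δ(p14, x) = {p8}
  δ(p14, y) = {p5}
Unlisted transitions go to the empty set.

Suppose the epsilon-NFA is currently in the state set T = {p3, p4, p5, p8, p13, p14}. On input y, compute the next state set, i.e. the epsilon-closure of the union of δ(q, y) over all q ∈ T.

p3 on y → {p4}.
p8 on y → {p2, p10}.
p14 on y → {p5}.
No y-transition from p4, p5, p13.
Union after reading y: {p2, p4, p5, p10}.
Now take the epsilon-closure:
From p2 via epsilon: add p1.
From p5 via epsilon: add p14.
From p14 via epsilon: add p3.
From p3 via epsilon: add p8.
From p8 via epsilon: add p13.
No new states can be added; the closed set is {p1, p2, p3, p4, p5, p8, p10, p13, p14}.

{p1, p2, p3, p4, p5, p8, p10, p13, p14}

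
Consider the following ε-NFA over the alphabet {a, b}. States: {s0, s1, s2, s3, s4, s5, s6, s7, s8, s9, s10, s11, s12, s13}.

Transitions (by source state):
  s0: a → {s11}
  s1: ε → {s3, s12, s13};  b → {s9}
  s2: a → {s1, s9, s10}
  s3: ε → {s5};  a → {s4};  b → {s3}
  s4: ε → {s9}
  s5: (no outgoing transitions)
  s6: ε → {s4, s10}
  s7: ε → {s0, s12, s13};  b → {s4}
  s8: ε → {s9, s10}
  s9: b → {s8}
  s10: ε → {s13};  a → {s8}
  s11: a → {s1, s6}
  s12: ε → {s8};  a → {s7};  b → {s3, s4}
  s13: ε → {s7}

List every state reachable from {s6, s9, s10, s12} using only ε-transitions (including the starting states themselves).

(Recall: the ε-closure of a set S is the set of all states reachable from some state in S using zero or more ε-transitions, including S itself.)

{s0, s4, s6, s7, s8, s9, s10, s12, s13}

Start with {s6, s9, s10, s12}.
From s6 via ε: add s4.
From s10 via ε: add s13.
From s12 via ε: add s8.
From s13 via ε: add s7.
From s7 via ε: add s0.
No new states can be added; the closed set is {s0, s4, s6, s7, s8, s9, s10, s12, s13}.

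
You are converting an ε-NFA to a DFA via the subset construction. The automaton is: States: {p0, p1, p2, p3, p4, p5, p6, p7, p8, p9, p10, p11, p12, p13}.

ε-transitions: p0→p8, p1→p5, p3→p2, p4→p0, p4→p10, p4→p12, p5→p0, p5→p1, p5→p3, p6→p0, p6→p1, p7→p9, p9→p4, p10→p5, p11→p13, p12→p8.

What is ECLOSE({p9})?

{p0, p1, p2, p3, p4, p5, p8, p9, p10, p12}

Start with {p9}.
From p9 via ε: add p4.
From p4 via ε: add p0, p10, p12.
From p0 via ε: add p8.
From p10 via ε: add p5.
From p5 via ε: add p1, p3.
From p3 via ε: add p2.
No new states can be added; the closed set is {p0, p1, p2, p3, p4, p5, p8, p9, p10, p12}.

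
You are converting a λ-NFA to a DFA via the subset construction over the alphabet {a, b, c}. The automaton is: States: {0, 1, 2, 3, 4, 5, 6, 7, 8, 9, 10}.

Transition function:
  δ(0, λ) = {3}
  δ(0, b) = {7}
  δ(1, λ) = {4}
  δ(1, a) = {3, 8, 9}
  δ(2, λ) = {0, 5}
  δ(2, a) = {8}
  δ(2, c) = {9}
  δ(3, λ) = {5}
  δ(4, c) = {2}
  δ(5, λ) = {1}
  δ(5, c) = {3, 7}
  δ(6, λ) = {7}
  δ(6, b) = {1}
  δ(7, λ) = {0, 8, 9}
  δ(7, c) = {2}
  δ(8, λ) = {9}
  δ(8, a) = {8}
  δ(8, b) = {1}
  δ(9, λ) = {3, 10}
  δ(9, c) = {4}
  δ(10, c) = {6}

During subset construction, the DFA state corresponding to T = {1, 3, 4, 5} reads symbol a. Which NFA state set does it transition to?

1 on a → {3, 8, 9}.
No a-transition from 3, 4, 5.
Union after reading a: {3, 8, 9}.
Now take the λ-closure:
From 3 via λ: add 5.
From 9 via λ: add 10.
From 5 via λ: add 1.
From 1 via λ: add 4.
No new states can be added; the closed set is {1, 3, 4, 5, 8, 9, 10}.

{1, 3, 4, 5, 8, 9, 10}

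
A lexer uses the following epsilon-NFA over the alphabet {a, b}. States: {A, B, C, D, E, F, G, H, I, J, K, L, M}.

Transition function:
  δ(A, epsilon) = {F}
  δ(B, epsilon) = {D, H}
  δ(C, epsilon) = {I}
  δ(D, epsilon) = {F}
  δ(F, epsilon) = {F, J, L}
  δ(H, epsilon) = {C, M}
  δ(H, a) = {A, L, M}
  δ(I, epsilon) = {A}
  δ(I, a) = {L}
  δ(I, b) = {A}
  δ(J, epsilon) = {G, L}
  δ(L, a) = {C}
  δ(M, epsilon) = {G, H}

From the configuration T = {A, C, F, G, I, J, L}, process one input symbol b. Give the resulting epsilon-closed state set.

{A, F, G, J, L}

I on b → {A}.
No b-transition from A, C, F, G, J, L.
Union after reading b: {A}.
Now take the epsilon-closure:
From A via epsilon: add F.
From F via epsilon: add J, L.
From J via epsilon: add G.
No new states can be added; the closed set is {A, F, G, J, L}.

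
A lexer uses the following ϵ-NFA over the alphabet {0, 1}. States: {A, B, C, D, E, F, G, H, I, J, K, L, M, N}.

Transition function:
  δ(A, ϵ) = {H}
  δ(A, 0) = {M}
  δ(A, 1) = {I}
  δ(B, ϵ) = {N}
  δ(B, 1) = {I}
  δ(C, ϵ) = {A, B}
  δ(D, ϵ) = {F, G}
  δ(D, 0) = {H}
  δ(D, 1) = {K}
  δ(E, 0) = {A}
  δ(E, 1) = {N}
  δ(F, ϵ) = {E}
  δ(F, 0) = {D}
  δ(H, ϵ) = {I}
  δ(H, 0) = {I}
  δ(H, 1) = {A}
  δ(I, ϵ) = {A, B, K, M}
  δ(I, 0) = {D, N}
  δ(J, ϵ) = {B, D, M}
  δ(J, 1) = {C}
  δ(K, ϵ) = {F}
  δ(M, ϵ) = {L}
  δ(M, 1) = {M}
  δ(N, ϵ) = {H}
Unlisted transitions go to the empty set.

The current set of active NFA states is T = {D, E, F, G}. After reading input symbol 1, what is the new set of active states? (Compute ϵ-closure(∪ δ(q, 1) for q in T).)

D on 1 → {K}.
E on 1 → {N}.
No 1-transition from F, G.
Union after reading 1: {K, N}.
Now take the ϵ-closure:
From K via ϵ: add F.
From N via ϵ: add H.
From F via ϵ: add E.
From H via ϵ: add I.
From I via ϵ: add A, B, M.
From M via ϵ: add L.
No new states can be added; the closed set is {A, B, E, F, H, I, K, L, M, N}.

{A, B, E, F, H, I, K, L, M, N}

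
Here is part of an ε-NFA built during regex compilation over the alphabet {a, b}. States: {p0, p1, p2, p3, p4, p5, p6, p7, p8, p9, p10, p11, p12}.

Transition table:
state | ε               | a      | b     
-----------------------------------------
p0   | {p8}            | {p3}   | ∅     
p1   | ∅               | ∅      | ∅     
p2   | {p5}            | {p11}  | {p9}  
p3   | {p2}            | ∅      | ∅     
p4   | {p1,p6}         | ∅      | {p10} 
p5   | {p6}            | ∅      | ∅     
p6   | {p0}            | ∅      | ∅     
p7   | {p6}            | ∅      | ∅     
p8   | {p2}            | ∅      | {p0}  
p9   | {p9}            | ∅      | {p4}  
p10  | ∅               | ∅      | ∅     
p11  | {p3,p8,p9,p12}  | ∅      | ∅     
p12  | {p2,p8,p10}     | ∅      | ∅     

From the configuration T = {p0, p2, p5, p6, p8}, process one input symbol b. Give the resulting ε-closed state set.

{p0, p2, p5, p6, p8, p9}

p2 on b → {p9}.
p8 on b → {p0}.
No b-transition from p0, p5, p6.
Union after reading b: {p0, p9}.
Now take the ε-closure:
From p0 via ε: add p8.
From p8 via ε: add p2.
From p2 via ε: add p5.
From p5 via ε: add p6.
No new states can be added; the closed set is {p0, p2, p5, p6, p8, p9}.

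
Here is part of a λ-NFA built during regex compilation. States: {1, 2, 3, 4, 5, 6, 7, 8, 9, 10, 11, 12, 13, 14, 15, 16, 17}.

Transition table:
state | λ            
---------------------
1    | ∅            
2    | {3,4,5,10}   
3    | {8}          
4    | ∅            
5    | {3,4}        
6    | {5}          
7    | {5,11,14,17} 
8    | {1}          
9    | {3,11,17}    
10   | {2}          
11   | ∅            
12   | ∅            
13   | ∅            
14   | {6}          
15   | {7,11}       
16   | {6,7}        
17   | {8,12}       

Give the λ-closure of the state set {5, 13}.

Start with {5, 13}.
From 5 via λ: add 3, 4.
From 3 via λ: add 8.
From 8 via λ: add 1.
No new states can be added; the closed set is {1, 3, 4, 5, 8, 13}.

{1, 3, 4, 5, 8, 13}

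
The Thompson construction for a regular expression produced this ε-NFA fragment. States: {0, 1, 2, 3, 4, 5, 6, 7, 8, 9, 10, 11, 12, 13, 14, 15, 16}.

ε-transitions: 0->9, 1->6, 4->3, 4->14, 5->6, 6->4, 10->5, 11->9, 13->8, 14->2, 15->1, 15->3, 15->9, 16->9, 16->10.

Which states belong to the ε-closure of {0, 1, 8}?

{0, 1, 2, 3, 4, 6, 8, 9, 14}

Start with {0, 1, 8}.
From 0 via ε: add 9.
From 1 via ε: add 6.
From 6 via ε: add 4.
From 4 via ε: add 3, 14.
From 14 via ε: add 2.
No new states can be added; the closed set is {0, 1, 2, 3, 4, 6, 8, 9, 14}.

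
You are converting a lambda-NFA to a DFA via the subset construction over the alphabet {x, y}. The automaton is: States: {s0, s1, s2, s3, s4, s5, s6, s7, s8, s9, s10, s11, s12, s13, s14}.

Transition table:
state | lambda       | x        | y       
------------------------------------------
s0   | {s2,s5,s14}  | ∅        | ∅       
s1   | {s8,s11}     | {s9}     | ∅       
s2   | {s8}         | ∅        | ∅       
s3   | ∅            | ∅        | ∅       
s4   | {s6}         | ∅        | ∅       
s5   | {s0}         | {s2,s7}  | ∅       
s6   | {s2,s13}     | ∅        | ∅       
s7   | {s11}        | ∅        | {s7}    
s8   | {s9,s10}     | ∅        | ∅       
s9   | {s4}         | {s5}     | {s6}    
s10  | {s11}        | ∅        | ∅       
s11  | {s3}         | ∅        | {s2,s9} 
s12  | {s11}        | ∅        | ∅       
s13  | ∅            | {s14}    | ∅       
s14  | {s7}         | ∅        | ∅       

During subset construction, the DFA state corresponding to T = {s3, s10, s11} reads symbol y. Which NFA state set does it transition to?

{s2, s3, s4, s6, s8, s9, s10, s11, s13}

s11 on y → {s2, s9}.
No y-transition from s3, s10.
Union after reading y: {s2, s9}.
Now take the lambda-closure:
From s2 via lambda: add s8.
From s9 via lambda: add s4.
From s4 via lambda: add s6.
From s8 via lambda: add s10.
From s6 via lambda: add s13.
From s10 via lambda: add s11.
From s11 via lambda: add s3.
No new states can be added; the closed set is {s2, s3, s4, s6, s8, s9, s10, s11, s13}.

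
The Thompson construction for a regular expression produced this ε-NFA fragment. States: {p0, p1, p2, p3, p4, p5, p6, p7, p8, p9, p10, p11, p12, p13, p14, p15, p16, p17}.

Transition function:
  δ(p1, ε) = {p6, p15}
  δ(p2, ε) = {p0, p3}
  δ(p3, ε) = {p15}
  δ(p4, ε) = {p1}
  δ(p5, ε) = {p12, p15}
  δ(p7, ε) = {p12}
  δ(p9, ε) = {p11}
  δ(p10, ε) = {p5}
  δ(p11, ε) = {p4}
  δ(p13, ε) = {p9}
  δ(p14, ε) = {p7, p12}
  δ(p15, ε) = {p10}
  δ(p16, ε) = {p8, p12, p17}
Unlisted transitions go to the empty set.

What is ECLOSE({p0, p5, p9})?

Start with {p0, p5, p9}.
From p5 via ε: add p12, p15.
From p9 via ε: add p11.
From p11 via ε: add p4.
From p15 via ε: add p10.
From p4 via ε: add p1.
From p1 via ε: add p6.
No new states can be added; the closed set is {p0, p1, p4, p5, p6, p9, p10, p11, p12, p15}.

{p0, p1, p4, p5, p6, p9, p10, p11, p12, p15}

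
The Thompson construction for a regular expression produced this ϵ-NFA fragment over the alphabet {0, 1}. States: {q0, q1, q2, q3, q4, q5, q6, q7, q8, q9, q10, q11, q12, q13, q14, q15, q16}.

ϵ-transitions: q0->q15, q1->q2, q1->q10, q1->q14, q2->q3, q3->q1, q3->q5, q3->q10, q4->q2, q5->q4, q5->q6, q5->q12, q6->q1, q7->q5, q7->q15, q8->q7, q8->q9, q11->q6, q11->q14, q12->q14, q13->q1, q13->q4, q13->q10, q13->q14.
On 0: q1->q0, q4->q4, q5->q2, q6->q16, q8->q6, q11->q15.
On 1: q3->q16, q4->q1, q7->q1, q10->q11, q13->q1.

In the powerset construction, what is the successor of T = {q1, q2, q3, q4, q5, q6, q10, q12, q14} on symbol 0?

q1 on 0 → {q0}.
q4 on 0 → {q4}.
q5 on 0 → {q2}.
q6 on 0 → {q16}.
No 0-transition from q2, q3, q10, q12, q14.
Union after reading 0: {q0, q2, q4, q16}.
Now take the ϵ-closure:
From q0 via ϵ: add q15.
From q2 via ϵ: add q3.
From q3 via ϵ: add q1, q5, q10.
From q1 via ϵ: add q14.
From q5 via ϵ: add q6, q12.
No new states can be added; the closed set is {q0, q1, q2, q3, q4, q5, q6, q10, q12, q14, q15, q16}.

{q0, q1, q2, q3, q4, q5, q6, q10, q12, q14, q15, q16}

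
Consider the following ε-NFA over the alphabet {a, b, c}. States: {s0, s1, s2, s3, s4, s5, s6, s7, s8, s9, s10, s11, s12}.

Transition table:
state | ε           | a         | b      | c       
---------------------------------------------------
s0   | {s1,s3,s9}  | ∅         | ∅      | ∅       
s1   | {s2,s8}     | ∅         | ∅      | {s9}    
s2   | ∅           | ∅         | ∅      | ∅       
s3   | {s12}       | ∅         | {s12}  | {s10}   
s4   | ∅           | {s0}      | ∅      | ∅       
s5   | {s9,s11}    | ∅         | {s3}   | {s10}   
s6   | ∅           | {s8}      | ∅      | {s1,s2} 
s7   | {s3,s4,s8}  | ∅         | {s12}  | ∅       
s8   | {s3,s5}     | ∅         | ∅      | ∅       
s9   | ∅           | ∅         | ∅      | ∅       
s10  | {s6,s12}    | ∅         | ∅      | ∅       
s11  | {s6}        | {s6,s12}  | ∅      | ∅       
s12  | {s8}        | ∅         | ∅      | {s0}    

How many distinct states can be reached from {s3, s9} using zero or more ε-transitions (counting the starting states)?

7

Start with {s3, s9}.
From s3 via ε: add s12.
From s12 via ε: add s8.
From s8 via ε: add s5.
From s5 via ε: add s11.
From s11 via ε: add s6.
ε-closure = {s3, s5, s6, s8, s9, s11, s12}, which has 7 states.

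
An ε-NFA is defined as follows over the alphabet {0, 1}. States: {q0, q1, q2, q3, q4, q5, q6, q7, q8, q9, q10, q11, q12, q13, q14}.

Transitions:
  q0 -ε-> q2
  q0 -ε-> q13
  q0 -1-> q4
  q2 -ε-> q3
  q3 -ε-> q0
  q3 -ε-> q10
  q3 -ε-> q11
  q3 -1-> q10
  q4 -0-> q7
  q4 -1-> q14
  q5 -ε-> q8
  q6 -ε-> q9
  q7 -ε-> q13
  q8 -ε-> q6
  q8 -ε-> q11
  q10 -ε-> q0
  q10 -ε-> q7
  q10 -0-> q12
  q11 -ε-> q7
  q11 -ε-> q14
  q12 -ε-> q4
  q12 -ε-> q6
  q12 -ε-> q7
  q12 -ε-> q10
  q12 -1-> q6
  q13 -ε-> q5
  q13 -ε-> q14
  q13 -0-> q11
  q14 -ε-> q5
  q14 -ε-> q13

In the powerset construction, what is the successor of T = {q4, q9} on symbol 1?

{q5, q6, q7, q8, q9, q11, q13, q14}

q4 on 1 → {q14}.
No 1-transition from q9.
Union after reading 1: {q14}.
Now take the ε-closure:
From q14 via ε: add q5, q13.
From q5 via ε: add q8.
From q8 via ε: add q6, q11.
From q6 via ε: add q9.
From q11 via ε: add q7.
No new states can be added; the closed set is {q5, q6, q7, q8, q9, q11, q13, q14}.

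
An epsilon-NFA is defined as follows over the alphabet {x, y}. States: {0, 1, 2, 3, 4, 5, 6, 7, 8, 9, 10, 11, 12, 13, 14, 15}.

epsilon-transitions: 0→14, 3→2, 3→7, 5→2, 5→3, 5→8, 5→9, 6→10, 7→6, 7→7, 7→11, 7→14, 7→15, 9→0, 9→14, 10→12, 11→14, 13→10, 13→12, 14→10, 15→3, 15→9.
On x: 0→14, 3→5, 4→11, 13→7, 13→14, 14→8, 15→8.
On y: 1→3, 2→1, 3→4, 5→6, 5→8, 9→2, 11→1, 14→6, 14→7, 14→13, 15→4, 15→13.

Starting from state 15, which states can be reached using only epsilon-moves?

Start with {15}.
From 15 via epsilon: add 3, 9.
From 3 via epsilon: add 2, 7.
From 9 via epsilon: add 0, 14.
From 7 via epsilon: add 6, 11.
From 14 via epsilon: add 10.
From 10 via epsilon: add 12.
No new states can be added; the closed set is {0, 2, 3, 6, 7, 9, 10, 11, 12, 14, 15}.

{0, 2, 3, 6, 7, 9, 10, 11, 12, 14, 15}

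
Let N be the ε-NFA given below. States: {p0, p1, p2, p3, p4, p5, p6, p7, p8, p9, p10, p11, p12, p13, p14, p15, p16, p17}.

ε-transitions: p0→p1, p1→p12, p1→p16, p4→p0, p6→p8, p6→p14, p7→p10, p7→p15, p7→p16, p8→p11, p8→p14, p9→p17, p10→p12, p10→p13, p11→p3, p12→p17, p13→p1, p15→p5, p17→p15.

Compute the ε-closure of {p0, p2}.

{p0, p1, p2, p5, p12, p15, p16, p17}

Start with {p0, p2}.
From p0 via ε: add p1.
From p1 via ε: add p12, p16.
From p12 via ε: add p17.
From p17 via ε: add p15.
From p15 via ε: add p5.
No new states can be added; the closed set is {p0, p1, p2, p5, p12, p15, p16, p17}.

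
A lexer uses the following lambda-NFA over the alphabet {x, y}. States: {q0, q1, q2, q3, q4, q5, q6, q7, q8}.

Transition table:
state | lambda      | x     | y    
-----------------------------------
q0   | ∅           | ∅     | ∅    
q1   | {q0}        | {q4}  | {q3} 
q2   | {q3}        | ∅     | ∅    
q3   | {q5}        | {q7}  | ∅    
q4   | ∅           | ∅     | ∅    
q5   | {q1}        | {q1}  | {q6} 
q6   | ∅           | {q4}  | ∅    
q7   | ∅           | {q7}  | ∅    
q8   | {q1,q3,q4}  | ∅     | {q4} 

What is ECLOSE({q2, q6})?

Start with {q2, q6}.
From q2 via lambda: add q3.
From q3 via lambda: add q5.
From q5 via lambda: add q1.
From q1 via lambda: add q0.
No new states can be added; the closed set is {q0, q1, q2, q3, q5, q6}.

{q0, q1, q2, q3, q5, q6}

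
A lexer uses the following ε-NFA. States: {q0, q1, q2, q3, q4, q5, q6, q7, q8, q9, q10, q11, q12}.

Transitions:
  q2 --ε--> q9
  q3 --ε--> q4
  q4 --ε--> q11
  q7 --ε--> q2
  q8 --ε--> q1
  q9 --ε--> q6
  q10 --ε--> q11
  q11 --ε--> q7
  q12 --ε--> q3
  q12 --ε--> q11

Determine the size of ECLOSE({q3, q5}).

Start with {q3, q5}.
From q3 via ε: add q4.
From q4 via ε: add q11.
From q11 via ε: add q7.
From q7 via ε: add q2.
From q2 via ε: add q9.
From q9 via ε: add q6.
ε-closure = {q2, q3, q4, q5, q6, q7, q9, q11}, which has 8 states.

8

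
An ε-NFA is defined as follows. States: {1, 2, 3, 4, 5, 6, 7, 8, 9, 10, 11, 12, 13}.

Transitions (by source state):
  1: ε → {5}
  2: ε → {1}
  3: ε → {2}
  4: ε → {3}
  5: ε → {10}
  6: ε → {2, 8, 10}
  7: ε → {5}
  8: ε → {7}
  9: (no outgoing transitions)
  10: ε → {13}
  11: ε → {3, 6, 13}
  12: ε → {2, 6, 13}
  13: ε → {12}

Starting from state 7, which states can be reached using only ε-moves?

{1, 2, 5, 6, 7, 8, 10, 12, 13}

Start with {7}.
From 7 via ε: add 5.
From 5 via ε: add 10.
From 10 via ε: add 13.
From 13 via ε: add 12.
From 12 via ε: add 2, 6.
From 2 via ε: add 1.
From 6 via ε: add 8.
No new states can be added; the closed set is {1, 2, 5, 6, 7, 8, 10, 12, 13}.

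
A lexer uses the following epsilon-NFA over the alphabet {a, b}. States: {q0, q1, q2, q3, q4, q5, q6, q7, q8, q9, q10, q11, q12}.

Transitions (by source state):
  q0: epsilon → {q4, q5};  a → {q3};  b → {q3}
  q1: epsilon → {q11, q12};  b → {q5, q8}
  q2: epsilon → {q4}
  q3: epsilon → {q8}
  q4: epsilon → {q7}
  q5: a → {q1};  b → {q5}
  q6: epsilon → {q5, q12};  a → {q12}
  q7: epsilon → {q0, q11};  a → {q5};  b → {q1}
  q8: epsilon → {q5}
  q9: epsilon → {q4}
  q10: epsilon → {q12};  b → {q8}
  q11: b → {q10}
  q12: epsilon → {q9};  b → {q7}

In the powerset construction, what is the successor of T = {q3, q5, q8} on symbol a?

{q0, q1, q4, q5, q7, q9, q11, q12}

q5 on a → {q1}.
No a-transition from q3, q8.
Union after reading a: {q1}.
Now take the epsilon-closure:
From q1 via epsilon: add q11, q12.
From q12 via epsilon: add q9.
From q9 via epsilon: add q4.
From q4 via epsilon: add q7.
From q7 via epsilon: add q0.
From q0 via epsilon: add q5.
No new states can be added; the closed set is {q0, q1, q4, q5, q7, q9, q11, q12}.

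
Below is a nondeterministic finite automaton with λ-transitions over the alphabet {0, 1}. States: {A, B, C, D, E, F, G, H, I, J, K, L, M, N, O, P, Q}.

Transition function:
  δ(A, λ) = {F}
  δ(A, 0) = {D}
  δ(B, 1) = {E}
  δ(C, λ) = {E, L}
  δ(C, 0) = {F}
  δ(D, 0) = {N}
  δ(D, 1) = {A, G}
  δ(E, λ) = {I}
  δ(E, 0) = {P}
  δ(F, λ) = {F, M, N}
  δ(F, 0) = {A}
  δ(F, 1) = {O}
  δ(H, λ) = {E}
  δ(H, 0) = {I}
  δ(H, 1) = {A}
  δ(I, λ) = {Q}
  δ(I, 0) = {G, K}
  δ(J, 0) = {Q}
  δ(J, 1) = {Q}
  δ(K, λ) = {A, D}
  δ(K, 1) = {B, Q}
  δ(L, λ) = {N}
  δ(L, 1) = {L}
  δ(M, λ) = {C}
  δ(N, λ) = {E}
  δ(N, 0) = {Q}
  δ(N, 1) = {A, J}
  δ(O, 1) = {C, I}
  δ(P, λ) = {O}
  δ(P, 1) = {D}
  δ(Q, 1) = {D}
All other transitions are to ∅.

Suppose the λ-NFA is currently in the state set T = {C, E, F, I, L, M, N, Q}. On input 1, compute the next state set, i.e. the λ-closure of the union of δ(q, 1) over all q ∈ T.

F on 1 → {O}.
L on 1 → {L}.
N on 1 → {A, J}.
Q on 1 → {D}.
No 1-transition from C, E, I, M.
Union after reading 1: {A, D, J, L, O}.
Now take the λ-closure:
From A via λ: add F.
From L via λ: add N.
From F via λ: add M.
From N via λ: add E.
From E via λ: add I.
From M via λ: add C.
From I via λ: add Q.
No new states can be added; the closed set is {A, C, D, E, F, I, J, L, M, N, O, Q}.

{A, C, D, E, F, I, J, L, M, N, O, Q}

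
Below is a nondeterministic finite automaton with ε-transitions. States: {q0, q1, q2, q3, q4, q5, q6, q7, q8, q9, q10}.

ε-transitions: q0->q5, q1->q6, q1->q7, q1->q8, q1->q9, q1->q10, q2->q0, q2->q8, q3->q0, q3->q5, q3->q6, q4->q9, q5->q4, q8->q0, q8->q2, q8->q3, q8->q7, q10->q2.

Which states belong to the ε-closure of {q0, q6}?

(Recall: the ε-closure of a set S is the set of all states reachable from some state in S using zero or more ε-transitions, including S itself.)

Start with {q0, q6}.
From q0 via ε: add q5.
From q5 via ε: add q4.
From q4 via ε: add q9.
No new states can be added; the closed set is {q0, q4, q5, q6, q9}.

{q0, q4, q5, q6, q9}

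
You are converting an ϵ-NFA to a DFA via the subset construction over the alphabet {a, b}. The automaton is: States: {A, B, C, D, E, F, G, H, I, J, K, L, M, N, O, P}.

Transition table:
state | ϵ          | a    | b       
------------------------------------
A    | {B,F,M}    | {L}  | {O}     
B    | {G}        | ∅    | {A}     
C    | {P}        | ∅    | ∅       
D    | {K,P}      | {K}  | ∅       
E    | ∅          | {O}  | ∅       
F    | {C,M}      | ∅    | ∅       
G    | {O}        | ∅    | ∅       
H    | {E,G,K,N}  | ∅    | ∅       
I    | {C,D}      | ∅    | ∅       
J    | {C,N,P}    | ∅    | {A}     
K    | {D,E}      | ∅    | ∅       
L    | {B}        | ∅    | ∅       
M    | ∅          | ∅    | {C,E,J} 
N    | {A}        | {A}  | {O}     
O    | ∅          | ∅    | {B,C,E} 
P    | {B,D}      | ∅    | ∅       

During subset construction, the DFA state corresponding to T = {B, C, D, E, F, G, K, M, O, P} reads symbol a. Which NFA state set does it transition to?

D on a → {K}.
E on a → {O}.
No a-transition from B, C, F, G, K, M, O, P.
Union after reading a: {K, O}.
Now take the ϵ-closure:
From K via ϵ: add D, E.
From D via ϵ: add P.
From P via ϵ: add B.
From B via ϵ: add G.
No new states can be added; the closed set is {B, D, E, G, K, O, P}.

{B, D, E, G, K, O, P}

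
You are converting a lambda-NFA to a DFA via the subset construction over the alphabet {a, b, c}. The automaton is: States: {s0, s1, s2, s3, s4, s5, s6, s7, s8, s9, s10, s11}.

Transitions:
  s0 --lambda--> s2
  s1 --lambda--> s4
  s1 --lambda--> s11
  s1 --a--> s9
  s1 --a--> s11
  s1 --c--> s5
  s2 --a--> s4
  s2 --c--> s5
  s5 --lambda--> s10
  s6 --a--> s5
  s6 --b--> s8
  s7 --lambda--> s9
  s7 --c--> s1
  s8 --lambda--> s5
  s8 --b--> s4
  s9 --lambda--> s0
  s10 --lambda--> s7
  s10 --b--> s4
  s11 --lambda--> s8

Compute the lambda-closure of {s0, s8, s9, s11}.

{s0, s2, s5, s7, s8, s9, s10, s11}

Start with {s0, s8, s9, s11}.
From s0 via lambda: add s2.
From s8 via lambda: add s5.
From s5 via lambda: add s10.
From s10 via lambda: add s7.
No new states can be added; the closed set is {s0, s2, s5, s7, s8, s9, s10, s11}.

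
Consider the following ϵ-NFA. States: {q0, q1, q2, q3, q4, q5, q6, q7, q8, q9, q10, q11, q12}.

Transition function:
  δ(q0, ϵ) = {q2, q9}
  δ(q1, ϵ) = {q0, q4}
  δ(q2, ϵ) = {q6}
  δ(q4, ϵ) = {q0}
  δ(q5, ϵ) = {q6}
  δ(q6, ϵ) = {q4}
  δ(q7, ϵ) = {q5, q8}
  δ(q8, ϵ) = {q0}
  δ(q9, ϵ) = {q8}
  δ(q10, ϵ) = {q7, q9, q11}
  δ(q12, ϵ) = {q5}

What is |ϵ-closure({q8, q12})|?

8

Start with {q8, q12}.
From q8 via ϵ: add q0.
From q12 via ϵ: add q5.
From q0 via ϵ: add q2, q9.
From q5 via ϵ: add q6.
From q6 via ϵ: add q4.
ϵ-closure = {q0, q2, q4, q5, q6, q8, q9, q12}, which has 8 states.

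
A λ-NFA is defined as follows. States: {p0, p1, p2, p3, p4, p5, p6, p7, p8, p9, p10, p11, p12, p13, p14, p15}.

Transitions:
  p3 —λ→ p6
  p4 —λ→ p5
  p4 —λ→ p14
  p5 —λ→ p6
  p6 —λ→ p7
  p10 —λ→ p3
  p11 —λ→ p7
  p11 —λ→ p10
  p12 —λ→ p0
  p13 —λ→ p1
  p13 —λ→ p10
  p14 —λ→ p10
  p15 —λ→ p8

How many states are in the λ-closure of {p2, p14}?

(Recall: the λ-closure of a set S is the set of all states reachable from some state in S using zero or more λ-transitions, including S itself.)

6

Start with {p2, p14}.
From p14 via λ: add p10.
From p10 via λ: add p3.
From p3 via λ: add p6.
From p6 via λ: add p7.
λ-closure = {p2, p3, p6, p7, p10, p14}, which has 6 states.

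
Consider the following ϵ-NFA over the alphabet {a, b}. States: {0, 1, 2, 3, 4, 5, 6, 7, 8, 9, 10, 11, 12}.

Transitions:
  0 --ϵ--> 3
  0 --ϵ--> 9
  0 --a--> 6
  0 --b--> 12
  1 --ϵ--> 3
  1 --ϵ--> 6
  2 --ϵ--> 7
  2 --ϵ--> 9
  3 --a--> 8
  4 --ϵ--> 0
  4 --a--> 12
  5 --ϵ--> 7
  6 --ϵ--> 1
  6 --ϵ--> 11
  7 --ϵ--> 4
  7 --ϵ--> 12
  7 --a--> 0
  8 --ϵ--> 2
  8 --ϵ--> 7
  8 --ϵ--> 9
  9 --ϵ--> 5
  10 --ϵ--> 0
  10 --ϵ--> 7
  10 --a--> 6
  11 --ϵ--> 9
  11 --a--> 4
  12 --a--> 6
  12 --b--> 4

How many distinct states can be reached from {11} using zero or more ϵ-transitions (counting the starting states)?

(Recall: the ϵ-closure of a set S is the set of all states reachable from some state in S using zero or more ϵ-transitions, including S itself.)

8

Start with {11}.
From 11 via ϵ: add 9.
From 9 via ϵ: add 5.
From 5 via ϵ: add 7.
From 7 via ϵ: add 4, 12.
From 4 via ϵ: add 0.
From 0 via ϵ: add 3.
ϵ-closure = {0, 3, 4, 5, 7, 9, 11, 12}, which has 8 states.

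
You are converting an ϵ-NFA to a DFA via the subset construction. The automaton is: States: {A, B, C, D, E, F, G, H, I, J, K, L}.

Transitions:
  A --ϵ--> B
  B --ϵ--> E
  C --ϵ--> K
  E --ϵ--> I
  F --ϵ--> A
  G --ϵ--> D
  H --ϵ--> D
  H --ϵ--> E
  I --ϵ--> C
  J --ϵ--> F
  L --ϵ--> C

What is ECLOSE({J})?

{A, B, C, E, F, I, J, K}

Start with {J}.
From J via ϵ: add F.
From F via ϵ: add A.
From A via ϵ: add B.
From B via ϵ: add E.
From E via ϵ: add I.
From I via ϵ: add C.
From C via ϵ: add K.
No new states can be added; the closed set is {A, B, C, E, F, I, J, K}.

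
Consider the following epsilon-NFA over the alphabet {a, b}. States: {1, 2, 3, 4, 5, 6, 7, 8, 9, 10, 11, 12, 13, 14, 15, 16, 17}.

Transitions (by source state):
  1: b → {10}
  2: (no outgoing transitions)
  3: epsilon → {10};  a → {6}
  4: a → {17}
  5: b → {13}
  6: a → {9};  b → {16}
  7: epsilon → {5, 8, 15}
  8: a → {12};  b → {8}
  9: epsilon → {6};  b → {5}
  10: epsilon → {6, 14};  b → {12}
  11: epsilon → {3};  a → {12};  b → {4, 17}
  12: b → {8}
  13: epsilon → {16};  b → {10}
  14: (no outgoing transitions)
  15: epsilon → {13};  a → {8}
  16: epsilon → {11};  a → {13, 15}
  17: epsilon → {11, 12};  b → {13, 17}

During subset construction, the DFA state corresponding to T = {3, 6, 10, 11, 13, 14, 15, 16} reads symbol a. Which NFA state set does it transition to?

{3, 6, 8, 9, 10, 11, 12, 13, 14, 15, 16}

3 on a → {6}.
6 on a → {9}.
11 on a → {12}.
15 on a → {8}.
16 on a → {13, 15}.
No a-transition from 10, 13, 14.
Union after reading a: {6, 8, 9, 12, 13, 15}.
Now take the epsilon-closure:
From 13 via epsilon: add 16.
From 16 via epsilon: add 11.
From 11 via epsilon: add 3.
From 3 via epsilon: add 10.
From 10 via epsilon: add 14.
No new states can be added; the closed set is {3, 6, 8, 9, 10, 11, 12, 13, 14, 15, 16}.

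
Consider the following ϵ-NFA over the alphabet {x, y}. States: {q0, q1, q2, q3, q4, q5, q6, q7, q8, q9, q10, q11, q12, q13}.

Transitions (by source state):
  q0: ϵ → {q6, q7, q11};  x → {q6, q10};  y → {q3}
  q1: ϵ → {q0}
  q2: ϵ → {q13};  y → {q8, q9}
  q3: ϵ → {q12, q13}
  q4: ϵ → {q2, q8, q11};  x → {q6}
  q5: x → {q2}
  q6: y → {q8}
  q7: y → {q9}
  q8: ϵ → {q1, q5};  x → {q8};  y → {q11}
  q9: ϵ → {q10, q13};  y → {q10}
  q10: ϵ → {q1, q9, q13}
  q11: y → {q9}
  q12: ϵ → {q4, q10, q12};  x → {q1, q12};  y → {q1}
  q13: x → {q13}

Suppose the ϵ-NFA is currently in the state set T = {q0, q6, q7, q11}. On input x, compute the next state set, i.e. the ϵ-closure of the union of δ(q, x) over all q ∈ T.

q0 on x → {q6, q10}.
No x-transition from q6, q7, q11.
Union after reading x: {q6, q10}.
Now take the ϵ-closure:
From q10 via ϵ: add q1, q9, q13.
From q1 via ϵ: add q0.
From q0 via ϵ: add q7, q11.
No new states can be added; the closed set is {q0, q1, q6, q7, q9, q10, q11, q13}.

{q0, q1, q6, q7, q9, q10, q11, q13}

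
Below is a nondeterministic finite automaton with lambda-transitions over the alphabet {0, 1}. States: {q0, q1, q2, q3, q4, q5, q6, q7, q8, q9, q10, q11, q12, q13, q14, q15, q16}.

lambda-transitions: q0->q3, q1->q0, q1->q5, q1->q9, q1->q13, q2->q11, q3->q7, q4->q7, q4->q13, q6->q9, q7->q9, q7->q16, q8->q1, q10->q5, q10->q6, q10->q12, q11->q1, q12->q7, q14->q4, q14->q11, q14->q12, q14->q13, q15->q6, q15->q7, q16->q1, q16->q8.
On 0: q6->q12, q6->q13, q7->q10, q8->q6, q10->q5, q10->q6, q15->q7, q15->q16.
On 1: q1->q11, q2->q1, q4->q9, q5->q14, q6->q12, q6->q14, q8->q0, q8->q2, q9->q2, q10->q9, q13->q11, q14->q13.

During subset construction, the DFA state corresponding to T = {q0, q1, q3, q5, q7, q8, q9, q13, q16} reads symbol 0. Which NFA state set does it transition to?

q7 on 0 → {q10}.
q8 on 0 → {q6}.
No 0-transition from q0, q1, q3, q5, q9, q13, q16.
Union after reading 0: {q6, q10}.
Now take the lambda-closure:
From q6 via lambda: add q9.
From q10 via lambda: add q5, q12.
From q12 via lambda: add q7.
From q7 via lambda: add q16.
From q16 via lambda: add q1, q8.
From q1 via lambda: add q0, q13.
From q0 via lambda: add q3.
No new states can be added; the closed set is {q0, q1, q3, q5, q6, q7, q8, q9, q10, q12, q13, q16}.

{q0, q1, q3, q5, q6, q7, q8, q9, q10, q12, q13, q16}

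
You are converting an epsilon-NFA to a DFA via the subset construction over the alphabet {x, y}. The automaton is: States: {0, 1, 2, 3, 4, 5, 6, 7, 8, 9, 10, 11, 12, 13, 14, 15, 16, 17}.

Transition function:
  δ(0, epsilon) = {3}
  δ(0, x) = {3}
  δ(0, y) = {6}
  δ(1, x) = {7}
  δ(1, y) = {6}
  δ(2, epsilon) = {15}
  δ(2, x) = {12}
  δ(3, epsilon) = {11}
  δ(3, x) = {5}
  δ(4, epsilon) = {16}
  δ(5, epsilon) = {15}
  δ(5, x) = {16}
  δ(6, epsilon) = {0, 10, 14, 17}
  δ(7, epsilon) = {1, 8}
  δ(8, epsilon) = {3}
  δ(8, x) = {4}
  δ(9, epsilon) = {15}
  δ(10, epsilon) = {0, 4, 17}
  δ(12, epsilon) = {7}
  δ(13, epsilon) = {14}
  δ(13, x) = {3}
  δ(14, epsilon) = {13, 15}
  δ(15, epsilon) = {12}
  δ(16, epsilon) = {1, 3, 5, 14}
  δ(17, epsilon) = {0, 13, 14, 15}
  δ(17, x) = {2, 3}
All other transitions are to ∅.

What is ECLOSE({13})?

{1, 3, 7, 8, 11, 12, 13, 14, 15}

Start with {13}.
From 13 via epsilon: add 14.
From 14 via epsilon: add 15.
From 15 via epsilon: add 12.
From 12 via epsilon: add 7.
From 7 via epsilon: add 1, 8.
From 8 via epsilon: add 3.
From 3 via epsilon: add 11.
No new states can be added; the closed set is {1, 3, 7, 8, 11, 12, 13, 14, 15}.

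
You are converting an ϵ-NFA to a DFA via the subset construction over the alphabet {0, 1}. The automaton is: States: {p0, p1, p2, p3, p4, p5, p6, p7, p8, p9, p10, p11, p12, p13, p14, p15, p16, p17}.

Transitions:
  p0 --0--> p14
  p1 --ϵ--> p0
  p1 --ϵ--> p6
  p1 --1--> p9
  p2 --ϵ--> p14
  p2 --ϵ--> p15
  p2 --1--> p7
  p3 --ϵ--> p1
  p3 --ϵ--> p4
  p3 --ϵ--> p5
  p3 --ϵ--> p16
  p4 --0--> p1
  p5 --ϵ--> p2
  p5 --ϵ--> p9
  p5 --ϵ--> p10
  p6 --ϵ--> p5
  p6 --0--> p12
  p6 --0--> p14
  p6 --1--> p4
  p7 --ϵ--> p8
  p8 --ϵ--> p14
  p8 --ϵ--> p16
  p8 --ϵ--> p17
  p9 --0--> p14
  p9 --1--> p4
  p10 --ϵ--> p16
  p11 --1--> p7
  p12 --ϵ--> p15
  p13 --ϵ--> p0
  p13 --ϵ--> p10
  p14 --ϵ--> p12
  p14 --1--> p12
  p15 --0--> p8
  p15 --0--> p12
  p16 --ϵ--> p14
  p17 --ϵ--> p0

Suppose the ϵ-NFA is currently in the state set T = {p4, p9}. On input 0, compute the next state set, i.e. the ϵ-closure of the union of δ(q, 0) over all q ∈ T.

p4 on 0 → {p1}.
p9 on 0 → {p14}.
Union after reading 0: {p1, p14}.
Now take the ϵ-closure:
From p1 via ϵ: add p0, p6.
From p14 via ϵ: add p12.
From p6 via ϵ: add p5.
From p12 via ϵ: add p15.
From p5 via ϵ: add p2, p9, p10.
From p10 via ϵ: add p16.
No new states can be added; the closed set is {p0, p1, p2, p5, p6, p9, p10, p12, p14, p15, p16}.

{p0, p1, p2, p5, p6, p9, p10, p12, p14, p15, p16}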